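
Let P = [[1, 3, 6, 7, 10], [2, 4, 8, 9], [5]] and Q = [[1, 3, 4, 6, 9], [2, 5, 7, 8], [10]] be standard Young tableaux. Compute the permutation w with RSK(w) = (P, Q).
Reverse the RSK construction: for i from n down to 1, find the cell of Q containing i, remove the entry at that cell from P, and reverse-bump it up through P; the value ejected from row 1 is w(i).

Step i=10: Q has 10 at row 3, column 1; remove 5 from row 3 of P and reverse-bump: 5 enters row 2 and ejects 4; 4 enters row 1 and ejects 3. So w(10) = 3. P is now [[1, 4, 6, 7, 10], [2, 5, 8, 9]].
Step i=9: Q has 9 at row 1, column 5; remove that cell from P, ejecting 10. So w(9) = 10. P is now [[1, 4, 6, 7], [2, 5, 8, 9]].
Step i=8: Q has 8 at row 2, column 4; remove 9 from row 2 of P and reverse-bump: 9 enters row 1 and ejects 7. So w(8) = 7. P is now [[1, 4, 6, 9], [2, 5, 8]].
Step i=7: Q has 7 at row 2, column 3; remove 8 from row 2 of P and reverse-bump: 8 enters row 1 and ejects 6. So w(7) = 6. P is now [[1, 4, 8, 9], [2, 5]].
Step i=6: Q has 6 at row 1, column 4; remove that cell from P, ejecting 9. So w(6) = 9. P is now [[1, 4, 8], [2, 5]].
Step i=5: Q has 5 at row 2, column 2; remove 5 from row 2 of P and reverse-bump: 5 enters row 1 and ejects 4. So w(5) = 4. P is now [[1, 5, 8], [2]].
Step i=4: Q has 4 at row 1, column 3; remove that cell from P, ejecting 8. So w(4) = 8. P is now [[1, 5], [2]].
Step i=3: Q has 3 at row 1, column 2; remove that cell from P, ejecting 5. So w(3) = 5. P is now [[1], [2]].
Step i=2: Q has 2 at row 2, column 1; remove 2 from row 2 of P and reverse-bump: 2 enters row 1 and ejects 1. So w(2) = 1. P is now [[2]].
Step i=1: Q has 1 at row 1, column 1; remove that cell from P, ejecting 2. So w(1) = 2. P is now [].

So w = 2 1 5 8 4 9 6 7 10 3.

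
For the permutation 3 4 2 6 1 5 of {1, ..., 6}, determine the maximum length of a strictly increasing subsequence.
3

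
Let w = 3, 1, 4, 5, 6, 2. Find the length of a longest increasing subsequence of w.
4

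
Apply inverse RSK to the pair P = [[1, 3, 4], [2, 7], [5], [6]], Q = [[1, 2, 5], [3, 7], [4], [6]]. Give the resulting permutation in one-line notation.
2 6 5 3 7 1 4

Reverse the RSK construction: for i from n down to 1, find the cell of Q containing i, remove the entry at that cell from P, and reverse-bump it up through P; the value ejected from row 1 is w(i).

Step i=7: Q has 7 at row 2, column 2; remove 7 from row 2 of P and reverse-bump: 7 enters row 1 and ejects 4. So w(7) = 4. P is now [[1, 3, 7], [2], [5], [6]].
Step i=6: Q has 6 at row 4, column 1; remove 6 from row 4 of P and reverse-bump: 6 enters row 3 and ejects 5; 5 enters row 2 and ejects 2; 2 enters row 1 and ejects 1. So w(6) = 1. P is now [[2, 3, 7], [5], [6]].
Step i=5: Q has 5 at row 1, column 3; remove that cell from P, ejecting 7. So w(5) = 7. P is now [[2, 3], [5], [6]].
Step i=4: Q has 4 at row 3, column 1; remove 6 from row 3 of P and reverse-bump: 6 enters row 2 and ejects 5; 5 enters row 1 and ejects 3. So w(4) = 3. P is now [[2, 5], [6]].
Step i=3: Q has 3 at row 2, column 1; remove 6 from row 2 of P and reverse-bump: 6 enters row 1 and ejects 5. So w(3) = 5. P is now [[2, 6]].
Step i=2: Q has 2 at row 1, column 2; remove that cell from P, ejecting 6. So w(2) = 6. P is now [[2]].
Step i=1: Q has 1 at row 1, column 1; remove that cell from P, ejecting 2. So w(1) = 2. P is now [].

So w = 2 6 5 3 7 1 4.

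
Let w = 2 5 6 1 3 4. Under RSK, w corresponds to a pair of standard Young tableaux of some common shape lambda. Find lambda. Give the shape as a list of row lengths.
[3, 3]

Row-insert each entry into an empty tableau.

After inserting 2: P = [[2]].
After inserting 5: P = [[2, 5]].
After inserting 6: P = [[2, 5, 6]].
After inserting 1: P = [[1, 5, 6], [2]].
After inserting 3: P = [[1, 3, 6], [2, 5]].
After inserting 4: P = [[1, 3, 4], [2, 5, 6]].

The final insertion tableau P = [[1, 3, 4], [2, 5, 6]] has shape [3, 3].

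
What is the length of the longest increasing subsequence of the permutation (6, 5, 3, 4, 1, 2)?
2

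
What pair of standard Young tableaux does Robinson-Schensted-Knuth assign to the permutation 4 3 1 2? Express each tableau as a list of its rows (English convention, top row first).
P = [[1, 2], [3], [4]], Q = [[1, 4], [2], [3]]

Insert each entry of the permutation into P by Schensted row insertion, recording in Q the position of each new cell.

Insert 4: appended to row 1. P = [[4]].
Insert 3: 3 bumps 4 from row 1; 4 starts row 2. P = [[3], [4]].
Insert 1: 1 bumps 3 from row 1; 3 bumps 4 from row 2; 4 starts row 3. P = [[1], [3], [4]].
Insert 2: appended to row 1. P = [[1, 2], [3], [4]].

So P = [[1, 2], [3], [4]], Q = [[1, 4], [2], [3]].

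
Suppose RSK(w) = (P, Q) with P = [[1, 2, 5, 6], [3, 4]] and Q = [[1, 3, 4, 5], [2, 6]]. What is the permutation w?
3 1 4 5 6 2

Reverse the RSK construction: for i from n down to 1, find the cell of Q containing i, remove the entry at that cell from P, and reverse-bump it up through P; the value ejected from row 1 is w(i).

Step i=6: Q has 6 at row 2, column 2; remove 4 from row 2 of P and reverse-bump: 4 enters row 1 and ejects 2. So w(6) = 2. P is now [[1, 4, 5, 6], [3]].
Step i=5: Q has 5 at row 1, column 4; remove that cell from P, ejecting 6. So w(5) = 6. P is now [[1, 4, 5], [3]].
Step i=4: Q has 4 at row 1, column 3; remove that cell from P, ejecting 5. So w(4) = 5. P is now [[1, 4], [3]].
Step i=3: Q has 3 at row 1, column 2; remove that cell from P, ejecting 4. So w(3) = 4. P is now [[1], [3]].
Step i=2: Q has 2 at row 2, column 1; remove 3 from row 2 of P and reverse-bump: 3 enters row 1 and ejects 1. So w(2) = 1. P is now [[3]].
Step i=1: Q has 1 at row 1, column 1; remove that cell from P, ejecting 3. So w(1) = 3. P is now [].

So w = 3 1 4 5 6 2.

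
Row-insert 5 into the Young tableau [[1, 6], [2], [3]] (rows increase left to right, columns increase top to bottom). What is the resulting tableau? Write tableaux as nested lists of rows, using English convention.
In row 1, 5 replaces 6 (the leftmost entry greater than 5); 6 is bumped to row 2. 6 is appended to row 2. The new tableau is [[1, 5], [2, 6], [3]].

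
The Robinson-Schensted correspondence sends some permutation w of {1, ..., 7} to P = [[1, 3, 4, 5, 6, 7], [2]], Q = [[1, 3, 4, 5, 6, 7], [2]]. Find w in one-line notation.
2 1 3 4 5 6 7

Reverse the RSK construction: for i from n down to 1, find the cell of Q containing i, remove the entry at that cell from P, and reverse-bump it up through P; the value ejected from row 1 is w(i).

Step i=7: Q has 7 at row 1, column 6; remove that cell from P, ejecting 7. So w(7) = 7. P is now [[1, 3, 4, 5, 6], [2]].
Step i=6: Q has 6 at row 1, column 5; remove that cell from P, ejecting 6. So w(6) = 6. P is now [[1, 3, 4, 5], [2]].
Step i=5: Q has 5 at row 1, column 4; remove that cell from P, ejecting 5. So w(5) = 5. P is now [[1, 3, 4], [2]].
Step i=4: Q has 4 at row 1, column 3; remove that cell from P, ejecting 4. So w(4) = 4. P is now [[1, 3], [2]].
Step i=3: Q has 3 at row 1, column 2; remove that cell from P, ejecting 3. So w(3) = 3. P is now [[1], [2]].
Step i=2: Q has 2 at row 2, column 1; remove 2 from row 2 of P and reverse-bump: 2 enters row 1 and ejects 1. So w(2) = 1. P is now [[2]].
Step i=1: Q has 1 at row 1, column 1; remove that cell from P, ejecting 2. So w(1) = 2. P is now [].

So w = 2 1 3 4 5 6 7.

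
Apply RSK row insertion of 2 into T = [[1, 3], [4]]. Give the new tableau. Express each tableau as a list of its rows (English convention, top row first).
[[1, 2], [3], [4]]

In row 1, 2 replaces 3 (the leftmost entry greater than 2); 3 is bumped to row 2. In row 2, 3 replaces 4 (the leftmost entry greater than 3); 4 is bumped to row 3. 4 starts a new row 3. The new tableau is [[1, 2], [3], [4]].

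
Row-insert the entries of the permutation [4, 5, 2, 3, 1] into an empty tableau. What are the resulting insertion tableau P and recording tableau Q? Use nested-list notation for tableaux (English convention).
Insert each entry of the permutation into P by Schensted row insertion, recording in Q the position of each new cell.

After inserting 4: P = [[4]].
After inserting 5: P = [[4, 5]].
After inserting 2: P = [[2, 5], [4]].
After inserting 3: P = [[2, 3], [4, 5]].
After inserting 1: P = [[1, 3], [2, 5], [4]].

So P = [[1, 3], [2, 5], [4]], Q = [[1, 2], [3, 4], [5]].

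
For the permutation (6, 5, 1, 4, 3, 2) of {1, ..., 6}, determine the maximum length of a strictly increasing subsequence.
2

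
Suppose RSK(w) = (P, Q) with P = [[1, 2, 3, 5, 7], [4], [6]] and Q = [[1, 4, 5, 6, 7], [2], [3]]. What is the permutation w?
6 4 1 2 3 5 7

Reverse the RSK construction: for i from n down to 1, find the cell of Q containing i, remove the entry at that cell from P, and reverse-bump it up through P; the value ejected from row 1 is w(i).

Step i=7: Q has 7 at row 1, column 5; remove that cell from P, ejecting 7. So w(7) = 7. P is now [[1, 2, 3, 5], [4], [6]].
Step i=6: Q has 6 at row 1, column 4; remove that cell from P, ejecting 5. So w(6) = 5. P is now [[1, 2, 3], [4], [6]].
Step i=5: Q has 5 at row 1, column 3; remove that cell from P, ejecting 3. So w(5) = 3. P is now [[1, 2], [4], [6]].
Step i=4: Q has 4 at row 1, column 2; remove that cell from P, ejecting 2. So w(4) = 2. P is now [[1], [4], [6]].
Step i=3: Q has 3 at row 3, column 1; remove 6 from row 3 of P and reverse-bump: 6 enters row 2 and ejects 4; 4 enters row 1 and ejects 1. So w(3) = 1. P is now [[4], [6]].
Step i=2: Q has 2 at row 2, column 1; remove 6 from row 2 of P and reverse-bump: 6 enters row 1 and ejects 4. So w(2) = 4. P is now [[6]].
Step i=1: Q has 1 at row 1, column 1; remove that cell from P, ejecting 6. So w(1) = 6. P is now [].

So w = 6 4 1 2 3 5 7.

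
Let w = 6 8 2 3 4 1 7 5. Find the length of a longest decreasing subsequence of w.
3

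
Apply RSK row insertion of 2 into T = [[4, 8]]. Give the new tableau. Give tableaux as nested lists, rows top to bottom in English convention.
[[2, 8], [4]]

In row 1, 2 replaces 4 (the leftmost entry greater than 2); 4 is bumped to row 2. 4 starts a new row 2. The new tableau is [[2, 8], [4]].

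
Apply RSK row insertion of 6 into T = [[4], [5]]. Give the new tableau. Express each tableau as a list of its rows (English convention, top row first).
6 is larger than every entry of row 1, so it is appended to row 1. The new tableau is [[4, 6], [5]].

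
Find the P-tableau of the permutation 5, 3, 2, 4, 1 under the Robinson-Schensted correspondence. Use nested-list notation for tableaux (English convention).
P = [[1, 4], [2], [3], [5]]

Insert 5: appended to row 1. P = [[5]].
Insert 3: 3 bumps 5 from row 1; 5 starts row 2. P = [[3], [5]].
Insert 2: 2 bumps 3 from row 1; 3 bumps 5 from row 2; 5 starts row 3. P = [[2], [3], [5]].
Insert 4: appended to row 1. P = [[2, 4], [3], [5]].
Insert 1: 1 bumps 2 from row 1; 2 bumps 3 from row 2; 3 bumps 5 from row 3; 5 starts row 4. P = [[1, 4], [2], [3], [5]].

So P = [[1, 4], [2], [3], [5]].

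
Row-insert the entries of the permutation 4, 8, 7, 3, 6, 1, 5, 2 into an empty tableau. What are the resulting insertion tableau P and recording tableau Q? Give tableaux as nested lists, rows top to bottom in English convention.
Insert each entry of the permutation into P by Schensted row insertion, recording in Q the position of each new cell.

After inserting 4: P = [[4]].
After inserting 8: P = [[4, 8]].
After inserting 7: P = [[4, 7], [8]].
After inserting 3: P = [[3, 7], [4], [8]].
After inserting 6: P = [[3, 6], [4, 7], [8]].
After inserting 1: P = [[1, 6], [3, 7], [4], [8]].
After inserting 5: P = [[1, 5], [3, 6], [4, 7], [8]].
After inserting 2: P = [[1, 2], [3, 5], [4, 6], [7], [8]].

So P = [[1, 2], [3, 5], [4, 6], [7], [8]], Q = [[1, 2], [3, 5], [4, 7], [6], [8]].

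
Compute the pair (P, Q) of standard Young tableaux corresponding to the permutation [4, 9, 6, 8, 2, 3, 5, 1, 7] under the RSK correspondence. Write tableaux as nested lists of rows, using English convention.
P = [[1, 3, 5, 7], [2, 6, 8], [4], [9]], Q = [[1, 2, 4, 9], [3, 6, 7], [5], [8]]

Insert each entry of the permutation into P by Schensted row insertion, recording in Q the position of each new cell.

Insert 4: appended to row 1. P = [[4]].
Insert 9: appended to row 1. P = [[4, 9]].
Insert 6: 6 bumps 9 from row 1; 9 starts row 2. P = [[4, 6], [9]].
Insert 8: appended to row 1. P = [[4, 6, 8], [9]].
Insert 2: 2 bumps 4 from row 1; 4 bumps 9 from row 2; 9 starts row 3. P = [[2, 6, 8], [4], [9]].
Insert 3: 3 bumps 6 from row 1; 6 appends to row 2. P = [[2, 3, 8], [4, 6], [9]].
Insert 5: 5 bumps 8 from row 1; 8 appends to row 2. P = [[2, 3, 5], [4, 6, 8], [9]].
Insert 1: 1 bumps 2 from row 1; 2 bumps 4 from row 2; 4 bumps 9 from row 3; 9 starts row 4. P = [[1, 3, 5], [2, 6, 8], [4], [9]].
Insert 7: appended to row 1. P = [[1, 3, 5, 7], [2, 6, 8], [4], [9]].

So P = [[1, 3, 5, 7], [2, 6, 8], [4], [9]], Q = [[1, 2, 4, 9], [3, 6, 7], [5], [8]].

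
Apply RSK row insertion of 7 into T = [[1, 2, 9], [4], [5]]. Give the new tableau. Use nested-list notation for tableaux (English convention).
[[1, 2, 7], [4, 9], [5]]

In row 1, 7 replaces 9 (the leftmost entry greater than 7); 9 is bumped to row 2. 9 is appended to row 2. The new tableau is [[1, 2, 7], [4, 9], [5]].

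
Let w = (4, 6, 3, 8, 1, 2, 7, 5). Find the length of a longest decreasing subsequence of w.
3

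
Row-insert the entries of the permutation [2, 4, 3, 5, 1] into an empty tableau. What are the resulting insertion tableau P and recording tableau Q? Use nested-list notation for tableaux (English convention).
Insert each entry of the permutation into P by Schensted row insertion, recording in Q the position of each new cell.

Insert 2: appended to row 1. P = [[2]].
Insert 4: appended to row 1. P = [[2, 4]].
Insert 3: 3 bumps 4 from row 1; 4 starts row 2. P = [[2, 3], [4]].
Insert 5: appended to row 1. P = [[2, 3, 5], [4]].
Insert 1: 1 bumps 2 from row 1; 2 bumps 4 from row 2; 4 starts row 3. P = [[1, 3, 5], [2], [4]].

So P = [[1, 3, 5], [2], [4]], Q = [[1, 2, 4], [3], [5]].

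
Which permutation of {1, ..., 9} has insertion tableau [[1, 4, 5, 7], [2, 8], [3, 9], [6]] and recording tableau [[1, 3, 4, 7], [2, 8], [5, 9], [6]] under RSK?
6 3 4 5 2 1 9 8 7

Reverse the RSK construction: for i from n down to 1, find the cell of Q containing i, remove the entry at that cell from P, and reverse-bump it up through P; the value ejected from row 1 is w(i).

Step i=9: Q has 9 at row 3, column 2; remove 9 from row 3 of P and reverse-bump: 9 enters row 2 and ejects 8; 8 enters row 1 and ejects 7. So w(9) = 7. P is now [[1, 4, 5, 8], [2, 9], [3], [6]].
Step i=8: Q has 8 at row 2, column 2; remove 9 from row 2 of P and reverse-bump: 9 enters row 1 and ejects 8. So w(8) = 8. P is now [[1, 4, 5, 9], [2], [3], [6]].
Step i=7: Q has 7 at row 1, column 4; remove that cell from P, ejecting 9. So w(7) = 9. P is now [[1, 4, 5], [2], [3], [6]].
Step i=6: Q has 6 at row 4, column 1; remove 6 from row 4 of P and reverse-bump: 6 enters row 3 and ejects 3; 3 enters row 2 and ejects 2; 2 enters row 1 and ejects 1. So w(6) = 1. P is now [[2, 4, 5], [3], [6]].
Step i=5: Q has 5 at row 3, column 1; remove 6 from row 3 of P and reverse-bump: 6 enters row 2 and ejects 3; 3 enters row 1 and ejects 2. So w(5) = 2. P is now [[3, 4, 5], [6]].
Step i=4: Q has 4 at row 1, column 3; remove that cell from P, ejecting 5. So w(4) = 5. P is now [[3, 4], [6]].
Step i=3: Q has 3 at row 1, column 2; remove that cell from P, ejecting 4. So w(3) = 4. P is now [[3], [6]].
Step i=2: Q has 2 at row 2, column 1; remove 6 from row 2 of P and reverse-bump: 6 enters row 1 and ejects 3. So w(2) = 3. P is now [[6]].
Step i=1: Q has 1 at row 1, column 1; remove that cell from P, ejecting 6. So w(1) = 6. P is now [].

So w = 6 3 4 5 2 1 9 8 7.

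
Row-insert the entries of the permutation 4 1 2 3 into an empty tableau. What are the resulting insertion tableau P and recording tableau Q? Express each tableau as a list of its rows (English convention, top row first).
P = [[1, 2, 3], [4]], Q = [[1, 3, 4], [2]]

Insert each entry of the permutation into P by Schensted row insertion, recording in Q the position of each new cell.

Insert 4: appended to row 1. P = [[4]].
Insert 1: 1 bumps 4 from row 1; 4 starts row 2. P = [[1], [4]].
Insert 2: appended to row 1. P = [[1, 2], [4]].
Insert 3: appended to row 1. P = [[1, 2, 3], [4]].

So P = [[1, 2, 3], [4]], Q = [[1, 3, 4], [2]].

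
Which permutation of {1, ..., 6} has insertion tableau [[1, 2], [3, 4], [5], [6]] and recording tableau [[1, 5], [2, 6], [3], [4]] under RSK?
Reverse the RSK construction: for i from n down to 1, find the cell of Q containing i, remove the entry at that cell from P, and reverse-bump it up through P; the value ejected from row 1 is w(i).

Step i=6: Q has 6 at row 2, column 2; remove 4 from row 2 of P and reverse-bump: 4 enters row 1 and ejects 2. So w(6) = 2. P is now [[1, 4], [3], [5], [6]].
Step i=5: Q has 5 at row 1, column 2; remove that cell from P, ejecting 4. So w(5) = 4. P is now [[1], [3], [5], [6]].
Step i=4: Q has 4 at row 4, column 1; remove 6 from row 4 of P and reverse-bump: 6 enters row 3 and ejects 5; 5 enters row 2 and ejects 3; 3 enters row 1 and ejects 1. So w(4) = 1. P is now [[3], [5], [6]].
Step i=3: Q has 3 at row 3, column 1; remove 6 from row 3 of P and reverse-bump: 6 enters row 2 and ejects 5; 5 enters row 1 and ejects 3. So w(3) = 3. P is now [[5], [6]].
Step i=2: Q has 2 at row 2, column 1; remove 6 from row 2 of P and reverse-bump: 6 enters row 1 and ejects 5. So w(2) = 5. P is now [[6]].
Step i=1: Q has 1 at row 1, column 1; remove that cell from P, ejecting 6. So w(1) = 6. P is now [].

So w = 6 5 3 1 4 2.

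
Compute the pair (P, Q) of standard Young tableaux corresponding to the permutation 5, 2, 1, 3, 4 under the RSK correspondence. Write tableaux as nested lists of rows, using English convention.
P = [[1, 3, 4], [2], [5]], Q = [[1, 4, 5], [2], [3]]

Insert each entry of the permutation into P by Schensted row insertion, recording in Q the position of each new cell.

Insert 5: appended to row 1. P = [[5]].
Insert 2: 2 bumps 5 from row 1; 5 starts row 2. P = [[2], [5]].
Insert 1: 1 bumps 2 from row 1; 2 bumps 5 from row 2; 5 starts row 3. P = [[1], [2], [5]].
Insert 3: appended to row 1. P = [[1, 3], [2], [5]].
Insert 4: appended to row 1. P = [[1, 3, 4], [2], [5]].

So P = [[1, 3, 4], [2], [5]], Q = [[1, 4, 5], [2], [3]].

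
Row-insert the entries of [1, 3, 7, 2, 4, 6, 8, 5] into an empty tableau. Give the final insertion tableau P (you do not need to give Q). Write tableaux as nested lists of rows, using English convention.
After inserting 1: P = [[1]].
After inserting 3: P = [[1, 3]].
After inserting 7: P = [[1, 3, 7]].
After inserting 2: P = [[1, 2, 7], [3]].
After inserting 4: P = [[1, 2, 4], [3, 7]].
After inserting 6: P = [[1, 2, 4, 6], [3, 7]].
After inserting 8: P = [[1, 2, 4, 6, 8], [3, 7]].
After inserting 5: P = [[1, 2, 4, 5, 8], [3, 6], [7]].

So P = [[1, 2, 4, 5, 8], [3, 6], [7]].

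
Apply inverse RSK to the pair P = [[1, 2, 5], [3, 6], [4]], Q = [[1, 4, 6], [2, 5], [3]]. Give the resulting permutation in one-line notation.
Reverse the RSK construction: for i from n down to 1, find the cell of Q containing i, remove the entry at that cell from P, and reverse-bump it up through P; the value ejected from row 1 is w(i).

Step i=6: Q has 6 at row 1, column 3; remove that cell from P, ejecting 5. So w(6) = 5. P is now [[1, 2], [3, 6], [4]].
Step i=5: Q has 5 at row 2, column 2; remove 6 from row 2 of P and reverse-bump: 6 enters row 1 and ejects 2. So w(5) = 2. P is now [[1, 6], [3], [4]].
Step i=4: Q has 4 at row 1, column 2; remove that cell from P, ejecting 6. So w(4) = 6. P is now [[1], [3], [4]].
Step i=3: Q has 3 at row 3, column 1; remove 4 from row 3 of P and reverse-bump: 4 enters row 2 and ejects 3; 3 enters row 1 and ejects 1. So w(3) = 1. P is now [[3], [4]].
Step i=2: Q has 2 at row 2, column 1; remove 4 from row 2 of P and reverse-bump: 4 enters row 1 and ejects 3. So w(2) = 3. P is now [[4]].
Step i=1: Q has 1 at row 1, column 1; remove that cell from P, ejecting 4. So w(1) = 4. P is now [].

So w = 4 3 1 6 2 5.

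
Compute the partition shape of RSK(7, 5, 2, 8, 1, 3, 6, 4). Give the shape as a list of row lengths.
RSK row insertion gives P = [[1, 3, 4], [2, 6], [5, 8], [7]], which has shape [3, 2, 2, 1].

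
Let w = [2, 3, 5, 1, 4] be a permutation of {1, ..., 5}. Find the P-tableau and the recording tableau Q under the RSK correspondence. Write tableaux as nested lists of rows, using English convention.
P = [[1, 3, 4], [2, 5]], Q = [[1, 2, 3], [4, 5]]

Insert each entry of the permutation into P by Schensted row insertion, recording in Q the position of each new cell.

Insert 2: appended to row 1. P = [[2]].
Insert 3: appended to row 1. P = [[2, 3]].
Insert 5: appended to row 1. P = [[2, 3, 5]].
Insert 1: 1 bumps 2 from row 1; 2 starts row 2. P = [[1, 3, 5], [2]].
Insert 4: 4 bumps 5 from row 1; 5 appends to row 2. P = [[1, 3, 4], [2, 5]].

So P = [[1, 3, 4], [2, 5]], Q = [[1, 2, 3], [4, 5]].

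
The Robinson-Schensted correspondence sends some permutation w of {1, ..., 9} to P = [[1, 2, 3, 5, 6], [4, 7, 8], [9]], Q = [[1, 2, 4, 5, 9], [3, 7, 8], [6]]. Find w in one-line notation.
Reverse the RSK construction: for i from n down to 1, find the cell of Q containing i, remove the entry at that cell from P, and reverse-bump it up through P; the value ejected from row 1 is w(i).

Step i=9: Q has 9 at row 1, column 5; remove that cell from P, ejecting 6. So w(9) = 6. P is now [[1, 2, 3, 5], [4, 7, 8], [9]].
Step i=8: Q has 8 at row 2, column 3; remove 8 from row 2 of P and reverse-bump: 8 enters row 1 and ejects 5. So w(8) = 5. P is now [[1, 2, 3, 8], [4, 7], [9]].
Step i=7: Q has 7 at row 2, column 2; remove 7 from row 2 of P and reverse-bump: 7 enters row 1 and ejects 3. So w(7) = 3. P is now [[1, 2, 7, 8], [4], [9]].
Step i=6: Q has 6 at row 3, column 1; remove 9 from row 3 of P and reverse-bump: 9 enters row 2 and ejects 4; 4 enters row 1 and ejects 2. So w(6) = 2. P is now [[1, 4, 7, 8], [9]].
Step i=5: Q has 5 at row 1, column 4; remove that cell from P, ejecting 8. So w(5) = 8. P is now [[1, 4, 7], [9]].
Step i=4: Q has 4 at row 1, column 3; remove that cell from P, ejecting 7. So w(4) = 7. P is now [[1, 4], [9]].
Step i=3: Q has 3 at row 2, column 1; remove 9 from row 2 of P and reverse-bump: 9 enters row 1 and ejects 4. So w(3) = 4. P is now [[1, 9]].
Step i=2: Q has 2 at row 1, column 2; remove that cell from P, ejecting 9. So w(2) = 9. P is now [[1]].
Step i=1: Q has 1 at row 1, column 1; remove that cell from P, ejecting 1. So w(1) = 1. P is now [].

So w = 1 9 4 7 8 2 3 5 6.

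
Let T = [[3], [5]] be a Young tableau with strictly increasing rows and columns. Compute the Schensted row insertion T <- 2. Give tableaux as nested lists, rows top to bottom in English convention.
In row 1, 2 replaces 3 (the leftmost entry greater than 2); 3 is bumped to row 2. In row 2, 3 replaces 5 (the leftmost entry greater than 3); 5 is bumped to row 3. 5 starts a new row 3. The new tableau is [[2], [3], [5]].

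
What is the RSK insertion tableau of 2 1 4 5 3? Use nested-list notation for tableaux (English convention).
Insert 2: appended to row 1. P = [[2]].
Insert 1: 1 bumps 2 from row 1; 2 starts row 2. P = [[1], [2]].
Insert 4: appended to row 1. P = [[1, 4], [2]].
Insert 5: appended to row 1. P = [[1, 4, 5], [2]].
Insert 3: 3 bumps 4 from row 1; 4 appends to row 2. P = [[1, 3, 5], [2, 4]].

So P = [[1, 3, 5], [2, 4]].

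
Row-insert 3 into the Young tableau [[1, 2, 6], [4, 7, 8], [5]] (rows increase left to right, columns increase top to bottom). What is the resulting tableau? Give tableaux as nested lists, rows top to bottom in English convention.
In row 1, 3 replaces 6 (the leftmost entry greater than 3); 6 is bumped to row 2. In row 2, 6 replaces 7 (the leftmost entry greater than 6); 7 is bumped to row 3. 7 is appended to row 3. The new tableau is [[1, 2, 3], [4, 6, 8], [5, 7]].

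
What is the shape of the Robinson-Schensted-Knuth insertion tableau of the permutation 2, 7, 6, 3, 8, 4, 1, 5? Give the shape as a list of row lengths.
[4, 2, 1, 1]

Row-insert each entry into an empty tableau.

After inserting 2: P = [[2]].
After inserting 7: P = [[2, 7]].
After inserting 6: P = [[2, 6], [7]].
After inserting 3: P = [[2, 3], [6], [7]].
After inserting 8: P = [[2, 3, 8], [6], [7]].
After inserting 4: P = [[2, 3, 4], [6, 8], [7]].
After inserting 1: P = [[1, 3, 4], [2, 8], [6], [7]].
After inserting 5: P = [[1, 3, 4, 5], [2, 8], [6], [7]].

The final insertion tableau P = [[1, 3, 4, 5], [2, 8], [6], [7]] has shape [4, 2, 1, 1].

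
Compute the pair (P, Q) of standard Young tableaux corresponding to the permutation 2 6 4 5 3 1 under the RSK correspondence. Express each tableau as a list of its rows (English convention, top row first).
Insert each entry of the permutation into P by Schensted row insertion, recording in Q the position of each new cell.

Insert 2: appended to row 1. P = [[2]], Q = [[1]].
Insert 6: appended to row 1. P = [[2, 6]], Q = [[1, 2]].
Insert 4: 4 bumps 6 from row 1; 6 starts row 2. P = [[2, 4], [6]], Q = [[1, 2], [3]].
Insert 5: appended to row 1. P = [[2, 4, 5], [6]], Q = [[1, 2, 4], [3]].
Insert 3: 3 bumps 4 from row 1; 4 bumps 6 from row 2; 6 starts row 3. P = [[2, 3, 5], [4], [6]], Q = [[1, 2, 4], [3], [5]].
Insert 1: 1 bumps 2 from row 1; 2 bumps 4 from row 2; 4 bumps 6 from row 3; 6 starts row 4. P = [[1, 3, 5], [2], [4], [6]], Q = [[1, 2, 4], [3], [5], [6]].

So P = [[1, 3, 5], [2], [4], [6]], Q = [[1, 2, 4], [3], [5], [6]].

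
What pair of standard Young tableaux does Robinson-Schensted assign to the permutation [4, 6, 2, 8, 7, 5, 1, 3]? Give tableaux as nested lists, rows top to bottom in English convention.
Insert each entry of the permutation into P by Schensted row insertion, recording in Q the position of each new cell.

Insert 4: appended to row 1. P = [[4]], Q = [[1]].
Insert 6: appended to row 1. P = [[4, 6]], Q = [[1, 2]].
Insert 2: 2 bumps 4 from row 1; 4 starts row 2. P = [[2, 6], [4]], Q = [[1, 2], [3]].
Insert 8: appended to row 1. P = [[2, 6, 8], [4]], Q = [[1, 2, 4], [3]].
Insert 7: 7 bumps 8 from row 1; 8 appends to row 2. P = [[2, 6, 7], [4, 8]], Q = [[1, 2, 4], [3, 5]].
Insert 5: 5 bumps 6 from row 1; 6 bumps 8 from row 2; 8 starts row 3. P = [[2, 5, 7], [4, 6], [8]], Q = [[1, 2, 4], [3, 5], [6]].
Insert 1: 1 bumps 2 from row 1; 2 bumps 4 from row 2; 4 bumps 8 from row 3; 8 starts row 4. P = [[1, 5, 7], [2, 6], [4], [8]], Q = [[1, 2, 4], [3, 5], [6], [7]].
Insert 3: 3 bumps 5 from row 1; 5 bumps 6 from row 2; 6 appends to row 3. P = [[1, 3, 7], [2, 5], [4, 6], [8]], Q = [[1, 2, 4], [3, 5], [6, 8], [7]].

So P = [[1, 3, 7], [2, 5], [4, 6], [8]], Q = [[1, 2, 4], [3, 5], [6, 8], [7]].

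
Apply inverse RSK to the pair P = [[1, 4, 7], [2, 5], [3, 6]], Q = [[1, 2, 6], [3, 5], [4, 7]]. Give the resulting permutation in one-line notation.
3 6 2 1 5 7 4

Reverse RSK: for i = n, n-1, ..., 1, locate i in Q, remove the corresponding corner cell from P, and reverse-bump its entry up through P; the value ejected from row 1 is w(i).

So w = 3 6 2 1 5 7 4.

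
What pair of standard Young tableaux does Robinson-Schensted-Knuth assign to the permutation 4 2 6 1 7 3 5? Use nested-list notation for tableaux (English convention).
Insert each entry of the permutation into P by Schensted row insertion, recording in Q the position of each new cell.

Insert 4: appended to row 1. P = [[4]].
Insert 2: 2 bumps 4 from row 1; 4 starts row 2. P = [[2], [4]].
Insert 6: appended to row 1. P = [[2, 6], [4]].
Insert 1: 1 bumps 2 from row 1; 2 bumps 4 from row 2; 4 starts row 3. P = [[1, 6], [2], [4]].
Insert 7: appended to row 1. P = [[1, 6, 7], [2], [4]].
Insert 3: 3 bumps 6 from row 1; 6 appends to row 2. P = [[1, 3, 7], [2, 6], [4]].
Insert 5: 5 bumps 7 from row 1; 7 appends to row 2. P = [[1, 3, 5], [2, 6, 7], [4]].

So P = [[1, 3, 5], [2, 6, 7], [4]], Q = [[1, 3, 5], [2, 6, 7], [4]].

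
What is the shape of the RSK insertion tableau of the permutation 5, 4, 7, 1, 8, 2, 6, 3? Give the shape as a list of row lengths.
[3, 3, 2]

Row-insert each entry into an empty tableau.

After inserting 5: P = [[5]].
After inserting 4: P = [[4], [5]].
After inserting 7: P = [[4, 7], [5]].
After inserting 1: P = [[1, 7], [4], [5]].
After inserting 8: P = [[1, 7, 8], [4], [5]].
After inserting 2: P = [[1, 2, 8], [4, 7], [5]].
After inserting 6: P = [[1, 2, 6], [4, 7, 8], [5]].
After inserting 3: P = [[1, 2, 3], [4, 6, 8], [5, 7]].

The final insertion tableau P = [[1, 2, 3], [4, 6, 8], [5, 7]] has shape [3, 3, 2].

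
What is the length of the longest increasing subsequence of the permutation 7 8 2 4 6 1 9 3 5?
4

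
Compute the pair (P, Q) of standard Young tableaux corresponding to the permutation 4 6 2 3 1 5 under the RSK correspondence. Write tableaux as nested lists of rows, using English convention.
Insert each entry of the permutation into P by Schensted row insertion, recording in Q the position of each new cell.

After inserting 4: P = [[4]].
After inserting 6: P = [[4, 6]].
After inserting 2: P = [[2, 6], [4]].
After inserting 3: P = [[2, 3], [4, 6]].
After inserting 1: P = [[1, 3], [2, 6], [4]].
After inserting 5: P = [[1, 3, 5], [2, 6], [4]].

So P = [[1, 3, 5], [2, 6], [4]], Q = [[1, 2, 6], [3, 4], [5]].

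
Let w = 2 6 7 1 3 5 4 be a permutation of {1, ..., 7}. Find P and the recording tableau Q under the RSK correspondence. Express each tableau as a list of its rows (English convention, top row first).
Insert each entry of the permutation into P by Schensted row insertion, recording in Q the position of each new cell.

Insert 2: appended to row 1. P = [[2]].
Insert 6: appended to row 1. P = [[2, 6]].
Insert 7: appended to row 1. P = [[2, 6, 7]].
Insert 1: 1 bumps 2 from row 1; 2 starts row 2. P = [[1, 6, 7], [2]].
Insert 3: 3 bumps 6 from row 1; 6 appends to row 2. P = [[1, 3, 7], [2, 6]].
Insert 5: 5 bumps 7 from row 1; 7 appends to row 2. P = [[1, 3, 5], [2, 6, 7]].
Insert 4: 4 bumps 5 from row 1; 5 bumps 6 from row 2; 6 starts row 3. P = [[1, 3, 4], [2, 5, 7], [6]].

So P = [[1, 3, 4], [2, 5, 7], [6]], Q = [[1, 2, 3], [4, 5, 6], [7]].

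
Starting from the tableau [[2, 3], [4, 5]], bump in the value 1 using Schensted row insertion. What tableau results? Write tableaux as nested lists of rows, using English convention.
In row 1, 1 replaces 2 (the leftmost entry greater than 1); 2 is bumped to row 2. In row 2, 2 replaces 4 (the leftmost entry greater than 2); 4 is bumped to row 3. 4 starts a new row 3. The new tableau is [[1, 3], [2, 5], [4]].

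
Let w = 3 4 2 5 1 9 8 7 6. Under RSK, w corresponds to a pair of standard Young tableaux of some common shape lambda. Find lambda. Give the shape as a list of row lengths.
Row-insert each entry into an empty tableau.

After inserting 3: P = [[3]].
After inserting 4: P = [[3, 4]].
After inserting 2: P = [[2, 4], [3]].
After inserting 5: P = [[2, 4, 5], [3]].
After inserting 1: P = [[1, 4, 5], [2], [3]].
After inserting 9: P = [[1, 4, 5, 9], [2], [3]].
After inserting 8: P = [[1, 4, 5, 8], [2, 9], [3]].
After inserting 7: P = [[1, 4, 5, 7], [2, 8], [3, 9]].
After inserting 6: P = [[1, 4, 5, 6], [2, 7], [3, 8], [9]].

The final insertion tableau P = [[1, 4, 5, 6], [2, 7], [3, 8], [9]] has shape [4, 2, 2, 1].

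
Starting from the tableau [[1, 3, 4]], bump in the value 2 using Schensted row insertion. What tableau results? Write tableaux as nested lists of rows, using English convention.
[[1, 2, 4], [3]]

In row 1, 2 replaces 3 (the leftmost entry greater than 2); 3 is bumped to row 2. 3 starts a new row 2. The new tableau is [[1, 2, 4], [3]].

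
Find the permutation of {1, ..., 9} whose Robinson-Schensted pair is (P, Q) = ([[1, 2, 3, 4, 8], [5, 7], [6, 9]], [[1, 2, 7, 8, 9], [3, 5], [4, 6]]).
Reverse RSK: for i = n, n-1, ..., 1, locate i in Q, remove the corresponding corner cell from P, and reverse-bump its entry up through P; the value ejected from row 1 is w(i).

So w = 6 9 5 1 7 2 3 4 8.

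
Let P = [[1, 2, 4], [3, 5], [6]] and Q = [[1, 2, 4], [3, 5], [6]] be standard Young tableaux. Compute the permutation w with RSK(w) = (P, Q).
Reverse the RSK construction: for i from n down to 1, find the cell of Q containing i, remove the entry at that cell from P, and reverse-bump it up through P; the value ejected from row 1 is w(i).

Step i=6: Q has 6 at row 3, column 1; remove 6 from row 3 of P and reverse-bump: 6 enters row 2 and ejects 5; 5 enters row 1 and ejects 4. So w(6) = 4. P is now [[1, 2, 5], [3, 6]].
Step i=5: Q has 5 at row 2, column 2; remove 6 from row 2 of P and reverse-bump: 6 enters row 1 and ejects 5. So w(5) = 5. P is now [[1, 2, 6], [3]].
Step i=4: Q has 4 at row 1, column 3; remove that cell from P, ejecting 6. So w(4) = 6. P is now [[1, 2], [3]].
Step i=3: Q has 3 at row 2, column 1; remove 3 from row 2 of P and reverse-bump: 3 enters row 1 and ejects 2. So w(3) = 2. P is now [[1, 3]].
Step i=2: Q has 2 at row 1, column 2; remove that cell from P, ejecting 3. So w(2) = 3. P is now [[1]].
Step i=1: Q has 1 at row 1, column 1; remove that cell from P, ejecting 1. So w(1) = 1. P is now [].

So w = 1 3 2 6 5 4.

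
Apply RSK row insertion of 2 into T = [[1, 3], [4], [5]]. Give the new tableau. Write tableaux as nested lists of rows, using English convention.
[[1, 2], [3], [4], [5]]

In row 1, 2 replaces 3 (the leftmost entry greater than 2); 3 is bumped to row 2. In row 2, 3 replaces 4 (the leftmost entry greater than 3); 4 is bumped to row 3. In row 3, 4 replaces 5 (the leftmost entry greater than 4); 5 is bumped to row 4. 5 starts a new row 4. The new tableau is [[1, 2], [3], [4], [5]].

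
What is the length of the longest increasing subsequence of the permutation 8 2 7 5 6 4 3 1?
3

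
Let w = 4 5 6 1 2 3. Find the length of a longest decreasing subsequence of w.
2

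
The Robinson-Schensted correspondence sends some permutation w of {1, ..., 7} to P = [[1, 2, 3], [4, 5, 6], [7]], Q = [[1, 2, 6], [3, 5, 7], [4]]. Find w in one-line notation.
4 7 5 1 2 6 3

Reverse the RSK construction: for i from n down to 1, find the cell of Q containing i, remove the entry at that cell from P, and reverse-bump it up through P; the value ejected from row 1 is w(i).

Step i=7: Q has 7 at row 2, column 3; remove 6 from row 2 of P and reverse-bump: 6 enters row 1 and ejects 3. So w(7) = 3. P is now [[1, 2, 6], [4, 5], [7]].
Step i=6: Q has 6 at row 1, column 3; remove that cell from P, ejecting 6. So w(6) = 6. P is now [[1, 2], [4, 5], [7]].
Step i=5: Q has 5 at row 2, column 2; remove 5 from row 2 of P and reverse-bump: 5 enters row 1 and ejects 2. So w(5) = 2. P is now [[1, 5], [4], [7]].
Step i=4: Q has 4 at row 3, column 1; remove 7 from row 3 of P and reverse-bump: 7 enters row 2 and ejects 4; 4 enters row 1 and ejects 1. So w(4) = 1. P is now [[4, 5], [7]].
Step i=3: Q has 3 at row 2, column 1; remove 7 from row 2 of P and reverse-bump: 7 enters row 1 and ejects 5. So w(3) = 5. P is now [[4, 7]].
Step i=2: Q has 2 at row 1, column 2; remove that cell from P, ejecting 7. So w(2) = 7. P is now [[4]].
Step i=1: Q has 1 at row 1, column 1; remove that cell from P, ejecting 4. So w(1) = 4. P is now [].

So w = 4 7 5 1 2 6 3.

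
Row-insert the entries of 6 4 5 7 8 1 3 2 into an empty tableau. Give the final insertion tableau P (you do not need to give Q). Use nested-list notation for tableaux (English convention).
Insert 6: appended to row 1. P = [[6]].
Insert 4: 4 bumps 6 from row 1; 6 starts row 2. P = [[4], [6]].
Insert 5: appended to row 1. P = [[4, 5], [6]].
Insert 7: appended to row 1. P = [[4, 5, 7], [6]].
Insert 8: appended to row 1. P = [[4, 5, 7, 8], [6]].
Insert 1: 1 bumps 4 from row 1; 4 bumps 6 from row 2; 6 starts row 3. P = [[1, 5, 7, 8], [4], [6]].
Insert 3: 3 bumps 5 from row 1; 5 appends to row 2. P = [[1, 3, 7, 8], [4, 5], [6]].
Insert 2: 2 bumps 3 from row 1; 3 bumps 4 from row 2; 4 bumps 6 from row 3; 6 starts row 4. P = [[1, 2, 7, 8], [3, 5], [4], [6]].

So P = [[1, 2, 7, 8], [3, 5], [4], [6]].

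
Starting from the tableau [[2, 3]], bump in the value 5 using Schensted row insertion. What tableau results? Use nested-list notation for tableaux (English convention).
[[2, 3, 5]]

5 is larger than every entry of row 1, so it is appended to row 1. The new tableau is [[2, 3, 5]].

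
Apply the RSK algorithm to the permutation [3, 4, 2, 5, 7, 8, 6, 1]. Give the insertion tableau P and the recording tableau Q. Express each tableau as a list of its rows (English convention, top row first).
P = [[1, 4, 5, 6, 8], [2, 7], [3]], Q = [[1, 2, 4, 5, 6], [3, 7], [8]]

Insert each entry of the permutation into P by Schensted row insertion, recording in Q the position of each new cell.

Insert 3: appended to row 1. P = [[3]], Q = [[1]].
Insert 4: appended to row 1. P = [[3, 4]], Q = [[1, 2]].
Insert 2: 2 bumps 3 from row 1; 3 starts row 2. P = [[2, 4], [3]], Q = [[1, 2], [3]].
Insert 5: appended to row 1. P = [[2, 4, 5], [3]], Q = [[1, 2, 4], [3]].
Insert 7: appended to row 1. P = [[2, 4, 5, 7], [3]], Q = [[1, 2, 4, 5], [3]].
Insert 8: appended to row 1. P = [[2, 4, 5, 7, 8], [3]], Q = [[1, 2, 4, 5, 6], [3]].
Insert 6: 6 bumps 7 from row 1; 7 appends to row 2. P = [[2, 4, 5, 6, 8], [3, 7]], Q = [[1, 2, 4, 5, 6], [3, 7]].
Insert 1: 1 bumps 2 from row 1; 2 bumps 3 from row 2; 3 starts row 3. P = [[1, 4, 5, 6, 8], [2, 7], [3]], Q = [[1, 2, 4, 5, 6], [3, 7], [8]].

So P = [[1, 4, 5, 6, 8], [2, 7], [3]], Q = [[1, 2, 4, 5, 6], [3, 7], [8]].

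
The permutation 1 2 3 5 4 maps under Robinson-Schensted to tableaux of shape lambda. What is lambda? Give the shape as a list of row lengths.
[4, 1]

Row-insert each entry into an empty tableau.

After inserting 1: P = [[1]].
After inserting 2: P = [[1, 2]].
After inserting 3: P = [[1, 2, 3]].
After inserting 5: P = [[1, 2, 3, 5]].
After inserting 4: P = [[1, 2, 3, 4], [5]].

The final insertion tableau P = [[1, 2, 3, 4], [5]] has shape [4, 1].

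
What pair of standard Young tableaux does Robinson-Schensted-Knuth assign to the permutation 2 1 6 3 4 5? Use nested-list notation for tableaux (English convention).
Insert each entry of the permutation into P by Schensted row insertion, recording in Q the position of each new cell.

Insert 2: appended to row 1. P = [[2]].
Insert 1: 1 bumps 2 from row 1; 2 starts row 2. P = [[1], [2]].
Insert 6: appended to row 1. P = [[1, 6], [2]].
Insert 3: 3 bumps 6 from row 1; 6 appends to row 2. P = [[1, 3], [2, 6]].
Insert 4: appended to row 1. P = [[1, 3, 4], [2, 6]].
Insert 5: appended to row 1. P = [[1, 3, 4, 5], [2, 6]].

So P = [[1, 3, 4, 5], [2, 6]], Q = [[1, 3, 5, 6], [2, 4]].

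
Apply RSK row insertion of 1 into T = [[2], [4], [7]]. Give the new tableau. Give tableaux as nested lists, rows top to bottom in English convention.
In row 1, 1 replaces 2 (the leftmost entry greater than 1); 2 is bumped to row 2. In row 2, 2 replaces 4 (the leftmost entry greater than 2); 4 is bumped to row 3. In row 3, 4 replaces 7 (the leftmost entry greater than 4); 7 is bumped to row 4. 7 starts a new row 4. The new tableau is [[1], [2], [4], [7]].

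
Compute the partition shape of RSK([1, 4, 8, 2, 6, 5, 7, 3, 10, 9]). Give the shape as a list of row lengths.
Row-insert each entry into an empty tableau.

After inserting 1: P = [[1]].
After inserting 4: P = [[1, 4]].
After inserting 8: P = [[1, 4, 8]].
After inserting 2: P = [[1, 2, 8], [4]].
After inserting 6: P = [[1, 2, 6], [4, 8]].
After inserting 5: P = [[1, 2, 5], [4, 6], [8]].
After inserting 7: P = [[1, 2, 5, 7], [4, 6], [8]].
After inserting 3: P = [[1, 2, 3, 7], [4, 5], [6], [8]].
After inserting 10: P = [[1, 2, 3, 7, 10], [4, 5], [6], [8]].
After inserting 9: P = [[1, 2, 3, 7, 9], [4, 5, 10], [6], [8]].

The final insertion tableau P = [[1, 2, 3, 7, 9], [4, 5, 10], [6], [8]] has shape [5, 3, 1, 1].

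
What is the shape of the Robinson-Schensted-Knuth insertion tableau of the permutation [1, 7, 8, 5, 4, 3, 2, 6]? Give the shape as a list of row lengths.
Row-insert each entry into an empty tableau.

After inserting 1: P = [[1]].
After inserting 7: P = [[1, 7]].
After inserting 8: P = [[1, 7, 8]].
After inserting 5: P = [[1, 5, 8], [7]].
After inserting 4: P = [[1, 4, 8], [5], [7]].
After inserting 3: P = [[1, 3, 8], [4], [5], [7]].
After inserting 2: P = [[1, 2, 8], [3], [4], [5], [7]].
After inserting 6: P = [[1, 2, 6], [3, 8], [4], [5], [7]].

The final insertion tableau P = [[1, 2, 6], [3, 8], [4], [5], [7]] has shape [3, 2, 1, 1, 1].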